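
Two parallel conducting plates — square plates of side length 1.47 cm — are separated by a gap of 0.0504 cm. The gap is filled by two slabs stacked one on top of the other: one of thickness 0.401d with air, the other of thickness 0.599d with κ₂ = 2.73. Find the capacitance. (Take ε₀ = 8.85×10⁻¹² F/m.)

A = (1.47 cm)² = 2.16×10⁻⁴ m².
Stacked slabs ⇒ two capacitors in series, each with the full plate area.
C₁ = κ₁ε₀A/d₁ = 1.00 × 8.85×10⁻¹² × 2.16×10⁻⁴ / 2.02×10⁻⁴ = 9.46×10⁻¹² F.
C₂ = κ₂ε₀A/d₂ = 2.73 × 8.85×10⁻¹² × 2.16×10⁻⁴ / 3.02×10⁻⁴ = 1.73×10⁻¹¹ F.
C = (1/C₁ + 1/C₂)⁻¹ = 6.12×10⁻¹² F.

6.12 pF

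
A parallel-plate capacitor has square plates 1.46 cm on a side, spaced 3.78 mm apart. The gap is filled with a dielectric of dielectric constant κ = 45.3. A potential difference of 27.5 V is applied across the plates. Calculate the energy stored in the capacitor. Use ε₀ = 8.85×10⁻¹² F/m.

8.55 nJ

A = (1.46 cm)² = 2.13×10⁻⁴ m².
C = κε₀A/d = 45.3 × 8.85×10⁻¹² × 2.13×10⁻⁴ / 3.78×10⁻³ = 2.26×10⁻¹¹ F.
U = ½CV² = ½ × 2.26×10⁻¹¹ × (27.5)² = 8.55×10⁻⁹ J.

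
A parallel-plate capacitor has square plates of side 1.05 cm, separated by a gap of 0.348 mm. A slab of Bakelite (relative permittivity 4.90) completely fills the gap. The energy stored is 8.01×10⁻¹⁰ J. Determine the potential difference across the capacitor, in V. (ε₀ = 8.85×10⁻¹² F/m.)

10.8 V

A = (1.05 cm)² = 1.10×10⁻⁴ m².
C = κε₀A/d = 4.90 × 8.85×10⁻¹² × 1.10×10⁻⁴ / 3.48×10⁻⁴ = 1.37×10⁻¹¹ F.
V = √(2U/C) = √(2 × 8.01×10⁻¹⁰ / 1.37×10⁻¹¹) = 10.8 V.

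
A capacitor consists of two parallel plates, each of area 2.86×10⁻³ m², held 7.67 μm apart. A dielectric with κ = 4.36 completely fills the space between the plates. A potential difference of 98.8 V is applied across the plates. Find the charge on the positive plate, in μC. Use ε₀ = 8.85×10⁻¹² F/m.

Q ≈ 1.42 μC

C = κε₀A/d = 4.36 × 8.85×10⁻¹² × 2.86×10⁻³ / 7.67×10⁻⁶ = 1.44×10⁻⁸ F.
Q = CV = 1.44×10⁻⁸ × 98.8 = 1.42×10⁻⁶ C.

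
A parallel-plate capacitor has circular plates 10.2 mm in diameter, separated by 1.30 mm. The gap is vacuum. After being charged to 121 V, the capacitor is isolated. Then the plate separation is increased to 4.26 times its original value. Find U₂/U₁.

U₂/U₁ ≈ 4.26

Isolated ⇒ Q is held fixed.
C₂ = 0.235 C₁ and U = Q²/(2C), so U₂/U₁ = C₁/C₂ = 4.26.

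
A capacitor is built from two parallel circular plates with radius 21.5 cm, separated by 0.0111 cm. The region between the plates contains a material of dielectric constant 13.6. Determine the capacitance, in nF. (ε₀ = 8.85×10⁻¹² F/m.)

157 nF

A = π(21.5 cm)² = 0.145 m².
C = κε₀A/d = 13.6 × 8.85×10⁻¹² × 0.145 / 1.11×10⁻⁴ = 1.57×10⁻⁷ F.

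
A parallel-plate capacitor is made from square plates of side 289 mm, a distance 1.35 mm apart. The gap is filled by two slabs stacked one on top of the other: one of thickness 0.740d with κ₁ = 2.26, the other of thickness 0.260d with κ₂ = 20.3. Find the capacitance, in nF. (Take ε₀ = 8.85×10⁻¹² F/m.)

A = (289 mm)² = 8.35×10⁻² m².
Stacked slabs ⇒ two capacitors in series, each with the full plate area.
C₁ = κ₁ε₀A/d₁ = 2.26 × 8.85×10⁻¹² × 8.35×10⁻² / 9.99×10⁻⁴ = 1.67×10⁻⁹ F.
C₂ = κ₂ε₀A/d₂ = 20.3 × 8.85×10⁻¹² × 8.35×10⁻² / 3.51×10⁻⁴ = 4.27×10⁻⁸ F.
C = (1/C₁ + 1/C₂)⁻¹ = 1.61×10⁻⁹ F.

1.61 nF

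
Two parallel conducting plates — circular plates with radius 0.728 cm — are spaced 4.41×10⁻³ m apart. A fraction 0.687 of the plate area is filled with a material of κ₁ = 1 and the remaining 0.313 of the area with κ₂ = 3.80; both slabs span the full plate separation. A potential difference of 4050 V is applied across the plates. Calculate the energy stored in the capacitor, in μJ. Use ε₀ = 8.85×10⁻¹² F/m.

U ≈ 5.14 μJ

A = π(0.728 cm)² = 1.66×10⁻⁴ m².
Side-by-side slabs ⇒ two capacitors in parallel, each spanning the full gap.
C₁ = κ₁ε₀A₁/d = 1.00 × 8.85×10⁻¹² × 1.14×10⁻⁴ / 4.41×10⁻³ = 2.30×10⁻¹³ F.
C₂ = κ₂ε₀A₂/d = 3.80 × 8.85×10⁻¹² × 5.21×10⁻⁵ / 4.41×10⁻³ = 3.97×10⁻¹³ F.
C = C₁ + C₂ = 6.27×10⁻¹³ F.
U = ½CV² = ½ × 6.27×10⁻¹³ × (4050)² = 5.14×10⁻⁶ J.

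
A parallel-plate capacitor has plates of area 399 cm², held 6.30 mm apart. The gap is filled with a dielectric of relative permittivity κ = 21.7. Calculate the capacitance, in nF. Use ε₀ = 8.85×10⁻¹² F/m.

A = 399 cm² = 3.99×10⁻² m².
C = κε₀A/d = 21.7 × 8.85×10⁻¹² × 3.99×10⁻² / 6.30×10⁻³ = 1.22×10⁻⁹ F.

1.22 nF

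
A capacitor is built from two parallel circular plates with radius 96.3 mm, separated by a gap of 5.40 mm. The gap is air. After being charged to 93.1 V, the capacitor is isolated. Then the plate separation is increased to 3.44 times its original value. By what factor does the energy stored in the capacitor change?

U₂/U₁ ≈ 3.44

Isolated ⇒ Q is held fixed.
C₂ = 0.291 C₁ and U = Q²/(2C), so U₂/U₁ = C₁/C₂ = 3.44.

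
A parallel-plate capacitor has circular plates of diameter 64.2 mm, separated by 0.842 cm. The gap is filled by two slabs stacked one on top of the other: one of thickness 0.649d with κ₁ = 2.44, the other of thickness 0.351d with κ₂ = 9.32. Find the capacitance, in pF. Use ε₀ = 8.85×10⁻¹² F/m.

C ≈ 11.2 pF

A = π(64.2/2 mm)² = 3.24×10⁻³ m².
Stacked slabs ⇒ two capacitors in series, each with the full plate area.
C₁ = κ₁ε₀A/d₁ = 2.44 × 8.85×10⁻¹² × 3.24×10⁻³ / 5.46×10⁻³ = 1.28×10⁻¹¹ F.
C₂ = κ₂ε₀A/d₂ = 9.32 × 8.85×10⁻¹² × 3.24×10⁻³ / 2.96×10⁻³ = 9.03×10⁻¹¹ F.
C = (1/C₁ + 1/C₂)⁻¹ = 1.12×10⁻¹¹ F.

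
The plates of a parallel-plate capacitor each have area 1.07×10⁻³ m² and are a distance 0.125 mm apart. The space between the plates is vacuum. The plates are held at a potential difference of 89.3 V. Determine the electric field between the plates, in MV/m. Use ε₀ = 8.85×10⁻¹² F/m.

E ≈ 0.714 MV/m

E = V/d = 89.3 / 1.25×10⁻⁴ = 7.14×10⁵ V/m.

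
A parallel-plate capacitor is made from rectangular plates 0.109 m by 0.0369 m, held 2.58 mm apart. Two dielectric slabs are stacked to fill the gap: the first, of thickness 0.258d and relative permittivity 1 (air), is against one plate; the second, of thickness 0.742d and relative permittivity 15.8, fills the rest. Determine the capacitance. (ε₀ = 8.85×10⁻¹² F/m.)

A = 0.109 × 0.0369 m² = 4.02×10⁻³ m².
Stacked slabs ⇒ two capacitors in series, each with the full plate area.
C₁ = κ₁ε₀A/d₁ = 1.00 × 8.85×10⁻¹² × 4.02×10⁻³ / 6.66×10⁻⁴ = 5.35×10⁻¹¹ F.
C₂ = κ₂ε₀A/d₂ = 15.8 × 8.85×10⁻¹² × 4.02×10⁻³ / 1.91×10⁻³ = 2.94×10⁻¹⁰ F.
C = (1/C₁ + 1/C₂)⁻¹ = 4.52×10⁻¹¹ F.

C ≈ 45.2 pF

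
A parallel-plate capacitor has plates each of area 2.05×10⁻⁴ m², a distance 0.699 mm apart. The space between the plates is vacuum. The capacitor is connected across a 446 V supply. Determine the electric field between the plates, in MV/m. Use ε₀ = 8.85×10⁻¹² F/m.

E ≈ 0.638 MV/m

E = V/d = 446 / 6.99×10⁻⁴ = 6.38×10⁵ V/m.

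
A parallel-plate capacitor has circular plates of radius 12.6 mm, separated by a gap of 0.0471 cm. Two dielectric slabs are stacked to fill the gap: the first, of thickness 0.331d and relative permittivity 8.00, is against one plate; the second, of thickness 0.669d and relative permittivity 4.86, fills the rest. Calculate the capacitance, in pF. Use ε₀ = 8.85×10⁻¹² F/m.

52.3 pF

A = π(12.6 mm)² = 4.99×10⁻⁴ m².
Stacked slabs ⇒ two capacitors in series, each with the full plate area.
C₁ = κ₁ε₀A/d₁ = 8.00 × 8.85×10⁻¹² × 4.99×10⁻⁴ / 1.56×10⁻⁴ = 2.27×10⁻¹⁰ F.
C₂ = κ₂ε₀A/d₂ = 4.86 × 8.85×10⁻¹² × 4.99×10⁻⁴ / 3.15×10⁻⁴ = 6.81×10⁻¹¹ F.
C = (1/C₁ + 1/C₂)⁻¹ = 5.23×10⁻¹¹ F.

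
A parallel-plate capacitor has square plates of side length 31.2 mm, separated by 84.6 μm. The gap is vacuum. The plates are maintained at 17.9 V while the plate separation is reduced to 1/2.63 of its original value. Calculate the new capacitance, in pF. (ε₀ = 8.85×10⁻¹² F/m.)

C ≈ 268 pF

A = (31.2 mm)² = 9.73×10⁻⁴ m².
Initially C₁ = ε₀A/d = 8.85×10⁻¹² × 9.73×10⁻⁴ / 8.46×10⁻⁵ = 1.02×10⁻¹⁰ F.
C = ε₀A/d scales as 1/d, so C₂/C₁ = d₁/d₂ = 2.63.
C₂ = 2.63 × 1.02×10⁻¹⁰ = 2.68×10⁻¹⁰ F.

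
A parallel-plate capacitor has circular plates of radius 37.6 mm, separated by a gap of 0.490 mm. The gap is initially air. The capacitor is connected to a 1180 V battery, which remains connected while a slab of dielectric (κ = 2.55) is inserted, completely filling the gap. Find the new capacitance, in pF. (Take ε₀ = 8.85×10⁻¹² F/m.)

A = π(37.6 mm)² = 4.44×10⁻³ m².
Initially C₁ = ε₀A/d = 8.85×10⁻¹² × 4.44×10⁻³ / 4.90×10⁻⁴ = 8.02×10⁻¹¹ F.
C = κε₀A/d scales with κ, so C₂/C₁ = κ = 2.55.
C₂ = 2.55 × 8.02×10⁻¹¹ = 2.05×10⁻¹⁰ F.

C ≈ 205 pF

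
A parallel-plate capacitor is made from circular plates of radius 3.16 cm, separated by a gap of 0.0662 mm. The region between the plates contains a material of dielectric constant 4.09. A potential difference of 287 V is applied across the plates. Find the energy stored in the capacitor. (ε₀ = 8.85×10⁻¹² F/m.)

A = π(3.16 cm)² = 3.14×10⁻³ m².
C = κε₀A/d = 4.09 × 8.85×10⁻¹² × 3.14×10⁻³ / 6.62×10⁻⁵ = 1.72×10⁻⁹ F.
U = ½CV² = ½ × 1.72×10⁻⁹ × (287)² = 7.06×10⁻⁵ J.

70.6 μJ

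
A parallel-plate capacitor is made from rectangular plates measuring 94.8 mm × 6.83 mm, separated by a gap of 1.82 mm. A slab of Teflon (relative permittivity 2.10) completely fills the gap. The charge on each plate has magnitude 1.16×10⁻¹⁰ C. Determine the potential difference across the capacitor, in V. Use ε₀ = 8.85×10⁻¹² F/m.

V ≈ 17.5 V

A = 94.8 × 6.83 mm² = 6.47×10⁻⁴ m².
C = κε₀A/d = 2.10 × 8.85×10⁻¹² × 6.47×10⁻⁴ / 1.82×10⁻³ = 6.61×10⁻¹² F.
V = Q/C = 1.16×10⁻¹⁰ / 6.61×10⁻¹² = 17.5 V.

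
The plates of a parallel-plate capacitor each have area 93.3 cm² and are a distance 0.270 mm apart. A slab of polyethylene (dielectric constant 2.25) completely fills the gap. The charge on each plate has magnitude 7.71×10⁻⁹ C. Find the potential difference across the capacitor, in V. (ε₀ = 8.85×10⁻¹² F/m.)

V ≈ 11.2 V

A = 93.3 cm² = 9.33×10⁻³ m².
C = κε₀A/d = 2.25 × 8.85×10⁻¹² × 9.33×10⁻³ / 2.70×10⁻⁴ = 6.88×10⁻¹⁰ F.
V = Q/C = 7.71×10⁻⁹ / 6.88×10⁻¹⁰ = 11.2 V.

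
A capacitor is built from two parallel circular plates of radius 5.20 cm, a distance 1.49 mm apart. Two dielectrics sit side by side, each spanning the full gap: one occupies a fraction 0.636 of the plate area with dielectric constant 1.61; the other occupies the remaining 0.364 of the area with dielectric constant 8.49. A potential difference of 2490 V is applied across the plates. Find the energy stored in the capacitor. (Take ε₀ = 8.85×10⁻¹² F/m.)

A = π(5.20 cm)² = 8.49×10⁻³ m².
Side-by-side slabs ⇒ two capacitors in parallel, each spanning the full gap.
C₁ = κ₁ε₀A₁/d = 1.61 × 8.85×10⁻¹² × 5.40×10⁻³ / 1.49×10⁻³ = 5.17×10⁻¹¹ F.
C₂ = κ₂ε₀A₂/d = 8.49 × 8.85×10⁻¹² × 3.09×10⁻³ / 1.49×10⁻³ = 1.56×10⁻¹⁰ F.
C = C₁ + C₂ = 2.08×10⁻¹⁰ F.
U = ½CV² = ½ × 2.08×10⁻¹⁰ × (2490)² = 6.44×10⁻⁴ J.

U ≈ 0.644 mJ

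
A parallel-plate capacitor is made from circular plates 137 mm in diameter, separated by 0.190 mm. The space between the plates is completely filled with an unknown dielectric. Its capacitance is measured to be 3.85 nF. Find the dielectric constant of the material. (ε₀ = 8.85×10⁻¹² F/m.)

A = π(137/2 mm)² = 1.47×10⁻² m².
κ = Cd/(ε₀A) = 3.85×10⁻⁹ × 1.90×10⁻⁴ / (8.85×10⁻¹² × 1.47×10⁻²) = 5.61.

5.61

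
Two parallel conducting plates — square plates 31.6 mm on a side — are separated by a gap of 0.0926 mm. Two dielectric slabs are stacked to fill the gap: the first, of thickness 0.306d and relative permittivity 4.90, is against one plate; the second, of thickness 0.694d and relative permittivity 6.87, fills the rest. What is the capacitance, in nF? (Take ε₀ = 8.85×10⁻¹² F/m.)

C ≈ 0.584 nF

A = (31.6 mm)² = 9.99×10⁻⁴ m².
Stacked slabs ⇒ two capacitors in series, each with the full plate area.
C₁ = κ₁ε₀A/d₁ = 4.90 × 8.85×10⁻¹² × 9.99×10⁻⁴ / 2.83×10⁻⁵ = 1.53×10⁻⁹ F.
C₂ = κ₂ε₀A/d₂ = 6.87 × 8.85×10⁻¹² × 9.99×10⁻⁴ / 6.43×10⁻⁵ = 9.45×10⁻¹⁰ F.
C = (1/C₁ + 1/C₂)⁻¹ = 5.84×10⁻¹⁰ F.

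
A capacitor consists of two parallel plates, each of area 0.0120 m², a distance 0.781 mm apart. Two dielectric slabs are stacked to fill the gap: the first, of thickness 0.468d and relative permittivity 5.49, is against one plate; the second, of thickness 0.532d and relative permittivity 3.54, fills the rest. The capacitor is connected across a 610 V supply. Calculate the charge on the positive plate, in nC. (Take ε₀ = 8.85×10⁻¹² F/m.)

Q ≈ 352 nC

Stacked slabs ⇒ two capacitors in series, each with the full plate area.
C₁ = κ₁ε₀A/d₁ = 5.49 × 8.85×10⁻¹² × 1.20×10⁻² / 3.66×10⁻⁴ = 1.60×10⁻⁹ F.
C₂ = κ₂ε₀A/d₂ = 3.54 × 8.85×10⁻¹² × 1.20×10⁻² / 4.15×10⁻⁴ = 9.05×10⁻¹⁰ F.
C = (1/C₁ + 1/C₂)⁻¹ = 5.77×10⁻¹⁰ F.
Q = CV = 5.77×10⁻¹⁰ × 610 = 3.52×10⁻⁷ C.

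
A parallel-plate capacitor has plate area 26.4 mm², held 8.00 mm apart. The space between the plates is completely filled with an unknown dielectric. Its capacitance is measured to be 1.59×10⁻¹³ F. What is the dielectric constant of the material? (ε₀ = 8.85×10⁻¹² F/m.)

κ ≈ 5.44

A = 26.4 mm² = 2.64×10⁻⁵ m².
κ = Cd/(ε₀A) = 1.59×10⁻¹³ × 8.00×10⁻³ / (8.85×10⁻¹² × 2.64×10⁻⁵) = 5.44.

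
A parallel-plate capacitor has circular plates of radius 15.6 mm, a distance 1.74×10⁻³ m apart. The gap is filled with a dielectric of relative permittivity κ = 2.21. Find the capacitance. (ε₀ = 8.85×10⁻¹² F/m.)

C ≈ 8.59 pF

A = π(15.6 mm)² = 7.65×10⁻⁴ m².
C = κε₀A/d = 2.21 × 8.85×10⁻¹² × 7.65×10⁻⁴ / 1.74×10⁻³ = 8.59×10⁻¹² F.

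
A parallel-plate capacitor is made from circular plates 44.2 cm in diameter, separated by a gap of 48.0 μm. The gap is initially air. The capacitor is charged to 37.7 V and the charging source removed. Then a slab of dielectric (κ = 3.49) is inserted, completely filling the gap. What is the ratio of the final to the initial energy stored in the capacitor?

Isolated ⇒ Q is held fixed.
C₂ = 3.49 C₁ and U = Q²/(2C), so U₂/U₁ = C₁/C₂ = 0.287.

U₂/U₁ ≈ 0.287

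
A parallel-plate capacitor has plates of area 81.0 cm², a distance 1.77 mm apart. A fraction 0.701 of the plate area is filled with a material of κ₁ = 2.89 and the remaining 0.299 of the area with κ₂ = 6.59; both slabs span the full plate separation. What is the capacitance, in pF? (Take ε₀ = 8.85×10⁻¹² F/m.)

A = 81.0 cm² = 8.10×10⁻³ m².
Side-by-side slabs ⇒ two capacitors in parallel, each spanning the full gap.
C₁ = κ₁ε₀A₁/d = 2.89 × 8.85×10⁻¹² × 5.68×10⁻³ / 1.77×10⁻³ = 8.20×10⁻¹¹ F.
C₂ = κ₂ε₀A₂/d = 6.59 × 8.85×10⁻¹² × 2.42×10⁻³ / 1.77×10⁻³ = 7.98×10⁻¹¹ F.
C = C₁ + C₂ = 1.62×10⁻¹⁰ F.

162 pF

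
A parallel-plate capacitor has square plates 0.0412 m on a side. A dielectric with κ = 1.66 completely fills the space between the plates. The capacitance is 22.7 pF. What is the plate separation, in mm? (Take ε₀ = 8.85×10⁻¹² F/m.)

d ≈ 1.10 mm

A = (0.0412 m)² = 1.70×10⁻³ m².
d = κε₀A/C = 1.66 × 8.85×10⁻¹² × 1.70×10⁻³ / 2.27×10⁻¹¹ = 1.10×10⁻³ m.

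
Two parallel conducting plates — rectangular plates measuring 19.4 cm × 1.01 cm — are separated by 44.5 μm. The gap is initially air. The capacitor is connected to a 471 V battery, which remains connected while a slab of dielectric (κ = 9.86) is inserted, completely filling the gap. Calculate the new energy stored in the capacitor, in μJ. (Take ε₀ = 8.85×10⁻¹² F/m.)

A = 19.4 × 1.01 cm² = 1.96×10⁻³ m².
Initially C₁ = ε₀A/d = 8.85×10⁻¹² × 1.96×10⁻³ / 4.45×10⁻⁵ = 3.90×10⁻¹⁰ F.
U₁ = 4.32×10⁻⁵ J.
Battery connected ⇒ V is held fixed. C₂ = 9.86 C₁ and U = ½CV², so U₂/U₁ = C₂/C₁ = 9.86.
U₂ = 9.86 × 4.32×10⁻⁵ = 4.26×10⁻⁴ J.

U ≈ 426 μJ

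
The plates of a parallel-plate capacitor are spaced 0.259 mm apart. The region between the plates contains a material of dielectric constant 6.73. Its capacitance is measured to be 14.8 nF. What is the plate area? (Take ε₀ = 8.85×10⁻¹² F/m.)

A = Cd/(κε₀) = 1.48×10⁻⁸ × 2.59×10⁻⁴ / (6.73 × 8.85×10⁻¹²) = 6.44×10⁻² m².

6.44×10⁴ mm²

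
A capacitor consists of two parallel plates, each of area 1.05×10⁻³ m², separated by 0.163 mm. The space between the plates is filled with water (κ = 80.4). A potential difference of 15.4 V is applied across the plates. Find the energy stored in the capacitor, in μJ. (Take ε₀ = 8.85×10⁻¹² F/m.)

C = κε₀A/d = 80.4 × 8.85×10⁻¹² × 1.05×10⁻³ / 1.63×10⁻⁴ = 4.58×10⁻⁹ F.
U = ½CV² = ½ × 4.58×10⁻⁹ × (15.4)² = 5.44×10⁻⁷ J.

U ≈ 0.544 μJ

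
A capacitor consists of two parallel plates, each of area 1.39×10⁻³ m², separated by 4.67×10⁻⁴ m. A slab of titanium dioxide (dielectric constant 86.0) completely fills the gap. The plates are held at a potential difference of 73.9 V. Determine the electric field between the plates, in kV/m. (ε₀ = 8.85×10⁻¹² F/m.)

E ≈ 158 kV/m

E = V/d = 73.9 / 4.67×10⁻⁴ = 1.58×10⁵ V/m.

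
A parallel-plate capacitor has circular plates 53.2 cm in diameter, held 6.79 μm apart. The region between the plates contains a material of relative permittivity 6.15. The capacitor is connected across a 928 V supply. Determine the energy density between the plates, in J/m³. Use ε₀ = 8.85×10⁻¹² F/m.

u ≈ 5.08×10⁵ J/m³

E = V/d = 928 / 6.79×10⁻⁶ = 1.37×10⁸ V/m.
u = ½κε₀E² = ½ × 6.15 × 8.85×10⁻¹² × (1.37×10⁸)² = 5.08×10⁵ J/m³.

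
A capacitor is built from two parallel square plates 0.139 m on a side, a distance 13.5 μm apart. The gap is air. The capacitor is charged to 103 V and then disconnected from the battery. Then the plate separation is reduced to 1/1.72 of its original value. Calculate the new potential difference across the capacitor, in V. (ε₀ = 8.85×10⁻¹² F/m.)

V ≈ 59.9 V

A = (0.139 m)² = 1.93×10⁻² m².
Initially C₁ = ε₀A/d = 8.85×10⁻¹² × 1.93×10⁻² / 1.35×10⁻⁵ = 1.27×10⁻⁸ F.
V₁ = 1.03×10² V.
Isolated ⇒ Q is held fixed. C₂ = 1.72 C₁ and V = Q/C, so V₂/V₁ = C₁/C₂ = 0.581.
V₂ = 0.581 × 1.03×10² = 59.9 V.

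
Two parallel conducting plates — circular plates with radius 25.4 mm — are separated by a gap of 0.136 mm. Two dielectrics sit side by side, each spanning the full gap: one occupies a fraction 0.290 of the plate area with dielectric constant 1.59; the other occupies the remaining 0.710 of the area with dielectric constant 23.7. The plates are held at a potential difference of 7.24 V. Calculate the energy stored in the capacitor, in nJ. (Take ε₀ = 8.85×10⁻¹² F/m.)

U ≈ 59.8 nJ

A = π(25.4 mm)² = 2.03×10⁻³ m².
Side-by-side slabs ⇒ two capacitors in parallel, each spanning the full gap.
C₁ = κ₁ε₀A₁/d = 1.59 × 8.85×10⁻¹² × 5.88×10⁻⁴ / 1.36×10⁻⁴ = 6.08×10⁻¹¹ F.
C₂ = κ₂ε₀A₂/d = 23.7 × 8.85×10⁻¹² × 1.44×10⁻³ / 1.36×10⁻⁴ = 2.22×10⁻⁹ F.
C = C₁ + C₂ = 2.28×10⁻⁹ F.
U = ½CV² = ½ × 2.28×10⁻⁹ × (7.24)² = 5.98×10⁻⁸ J.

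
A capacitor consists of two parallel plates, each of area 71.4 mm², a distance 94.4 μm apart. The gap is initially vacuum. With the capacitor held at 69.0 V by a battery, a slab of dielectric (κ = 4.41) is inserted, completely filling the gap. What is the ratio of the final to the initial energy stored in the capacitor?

U₂/U₁ ≈ 4.41

Battery connected ⇒ V is held fixed.
C₂ = 4.41 C₁ and U = ½CV², so U₂/U₁ = C₂/C₁ = 4.41.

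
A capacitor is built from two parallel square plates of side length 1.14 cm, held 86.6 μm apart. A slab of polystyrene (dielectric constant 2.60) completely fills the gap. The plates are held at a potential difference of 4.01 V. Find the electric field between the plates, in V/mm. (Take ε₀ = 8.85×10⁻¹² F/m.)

E = V/d = 4.01 / 8.66×10⁻⁵ = 4.63×10⁴ V/m.

E ≈ 46.3 V/mm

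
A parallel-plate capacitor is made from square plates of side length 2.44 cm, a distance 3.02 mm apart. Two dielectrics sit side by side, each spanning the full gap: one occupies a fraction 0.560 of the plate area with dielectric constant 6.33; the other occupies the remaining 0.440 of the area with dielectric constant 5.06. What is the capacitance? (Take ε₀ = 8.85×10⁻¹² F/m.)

10.1 pF

A = (2.44 cm)² = 5.95×10⁻⁴ m².
Side-by-side slabs ⇒ two capacitors in parallel, each spanning the full gap.
C₁ = κ₁ε₀A₁/d = 6.33 × 8.85×10⁻¹² × 3.33×10⁻⁴ / 3.02×10⁻³ = 6.18×10⁻¹² F.
C₂ = κ₂ε₀A₂/d = 5.06 × 8.85×10⁻¹² × 2.62×10⁻⁴ / 3.02×10⁻³ = 3.88×10⁻¹² F.
C = C₁ + C₂ = 1.01×10⁻¹¹ F.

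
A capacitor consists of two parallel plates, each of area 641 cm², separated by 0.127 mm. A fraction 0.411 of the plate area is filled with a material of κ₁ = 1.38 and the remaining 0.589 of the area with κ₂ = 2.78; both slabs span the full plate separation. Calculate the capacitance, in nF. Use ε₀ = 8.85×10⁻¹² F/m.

C ≈ 9.85 nF

A = 641 cm² = 6.41×10⁻² m².
Side-by-side slabs ⇒ two capacitors in parallel, each spanning the full gap.
C₁ = κ₁ε₀A₁/d = 1.38 × 8.85×10⁻¹² × 2.63×10⁻² / 1.27×10⁻⁴ = 2.53×10⁻⁹ F.
C₂ = κ₂ε₀A₂/d = 2.78 × 8.85×10⁻¹² × 3.78×10⁻² / 1.27×10⁻⁴ = 7.31×10⁻⁹ F.
C = C₁ + C₂ = 9.85×10⁻⁹ F.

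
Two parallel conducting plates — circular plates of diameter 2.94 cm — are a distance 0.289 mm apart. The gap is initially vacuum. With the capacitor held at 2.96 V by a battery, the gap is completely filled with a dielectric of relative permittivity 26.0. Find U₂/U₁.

26.0

Battery connected ⇒ V is held fixed.
C₂ = 26.0 C₁ and U = ½CV², so U₂/U₁ = C₂/C₁ = 26.0.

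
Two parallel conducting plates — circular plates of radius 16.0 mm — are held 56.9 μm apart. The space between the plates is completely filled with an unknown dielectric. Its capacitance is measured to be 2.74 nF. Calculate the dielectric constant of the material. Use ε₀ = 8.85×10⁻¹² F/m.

A = π(16.0 mm)² = 8.04×10⁻⁴ m².
κ = Cd/(ε₀A) = 2.74×10⁻⁹ × 5.69×10⁻⁵ / (8.85×10⁻¹² × 8.04×10⁻⁴) = 21.9.

κ ≈ 21.9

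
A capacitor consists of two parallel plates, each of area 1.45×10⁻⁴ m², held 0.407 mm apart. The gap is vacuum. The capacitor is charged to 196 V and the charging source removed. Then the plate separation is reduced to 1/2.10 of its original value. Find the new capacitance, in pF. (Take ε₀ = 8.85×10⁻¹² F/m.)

C ≈ 6.62 pF

Initially C₁ = ε₀A/d = 8.85×10⁻¹² × 1.45×10⁻⁴ / 4.07×10⁻⁴ = 3.15×10⁻¹² F.
C = ε₀A/d scales as 1/d, so C₂/C₁ = d₁/d₂ = 2.10.
C₂ = 2.10 × 3.15×10⁻¹² = 6.62×10⁻¹² F.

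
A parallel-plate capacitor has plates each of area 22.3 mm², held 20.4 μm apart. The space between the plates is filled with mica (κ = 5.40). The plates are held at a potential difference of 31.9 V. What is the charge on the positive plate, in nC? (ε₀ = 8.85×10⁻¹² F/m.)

Q ≈ 1.67 nC

A = 22.3 mm² = 2.23×10⁻⁵ m².
C = κε₀A/d = 5.40 × 8.85×10⁻¹² × 2.23×10⁻⁵ / 2.04×10⁻⁵ = 5.22×10⁻¹¹ F.
Q = CV = 5.22×10⁻¹¹ × 31.9 = 1.67×10⁻⁹ C.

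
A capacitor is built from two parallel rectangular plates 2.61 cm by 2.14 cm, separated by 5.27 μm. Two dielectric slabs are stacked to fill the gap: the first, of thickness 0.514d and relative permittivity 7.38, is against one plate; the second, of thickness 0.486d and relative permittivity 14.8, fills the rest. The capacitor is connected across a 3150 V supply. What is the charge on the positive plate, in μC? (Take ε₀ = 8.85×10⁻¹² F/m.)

A = 2.61 × 2.14 cm² = 5.59×10⁻⁴ m².
Stacked slabs ⇒ two capacitors in series, each with the full plate area.
C₁ = κ₁ε₀A/d₁ = 7.38 × 8.85×10⁻¹² × 5.59×10⁻⁴ / 2.71×10⁻⁶ = 1.35×10⁻⁸ F.
C₂ = κ₂ε₀A/d₂ = 14.8 × 8.85×10⁻¹² × 5.59×10⁻⁴ / 2.56×10⁻⁶ = 2.86×10⁻⁸ F.
C = (1/C₁ + 1/C₂)⁻¹ = 9.15×10⁻⁹ F.
Q = CV = 9.15×10⁻⁹ × 3150 = 2.88×10⁻⁵ C.

28.8 μC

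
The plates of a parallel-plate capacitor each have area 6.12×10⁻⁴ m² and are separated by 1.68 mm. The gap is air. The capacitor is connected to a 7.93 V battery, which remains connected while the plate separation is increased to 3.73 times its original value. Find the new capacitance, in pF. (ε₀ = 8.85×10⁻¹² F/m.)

Initially C₁ = ε₀A/d = 8.85×10⁻¹² × 6.12×10⁻⁴ / 1.68×10⁻³ = 3.22×10⁻¹² F.
C = ε₀A/d scales as 1/d, so C₂/C₁ = d₁/d₂ = 1/3.73 = 0.268.
C₂ = 0.268 × 3.22×10⁻¹² = 8.64×10⁻¹³ F.

0.864 pF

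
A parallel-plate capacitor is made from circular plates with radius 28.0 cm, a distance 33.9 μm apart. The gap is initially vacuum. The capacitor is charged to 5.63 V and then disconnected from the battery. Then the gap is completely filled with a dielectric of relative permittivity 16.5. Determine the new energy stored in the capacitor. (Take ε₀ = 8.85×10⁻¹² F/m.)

A = π(28.0 cm)² = 0.246 m².
Initially C₁ = ε₀A/d = 8.85×10⁻¹² × 0.246 / 3.39×10⁻⁵ = 6.43×10⁻⁸ F.
U₁ = 1.02×10⁻⁶ J.
Isolated ⇒ Q is held fixed. C₂ = 16.5 C₁ and U = Q²/(2C), so U₂/U₁ = C₁/C₂ = 0.0606.
U₂ = 0.0606 × 1.02×10⁻⁶ = 6.18×10⁻⁸ J.

U ≈ 61.8 nJ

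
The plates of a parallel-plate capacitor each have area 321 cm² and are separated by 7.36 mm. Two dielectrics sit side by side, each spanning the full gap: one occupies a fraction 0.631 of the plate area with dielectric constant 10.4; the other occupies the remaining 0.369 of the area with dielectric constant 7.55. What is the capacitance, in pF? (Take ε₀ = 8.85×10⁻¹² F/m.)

A = 321 cm² = 3.21×10⁻² m².
Side-by-side slabs ⇒ two capacitors in parallel, each spanning the full gap.
C₁ = κ₁ε₀A₁/d = 10.4 × 8.85×10⁻¹² × 2.03×10⁻² / 7.36×10⁻³ = 2.53×10⁻¹⁰ F.
C₂ = κ₂ε₀A₂/d = 7.55 × 8.85×10⁻¹² × 1.18×10⁻² / 7.36×10⁻³ = 1.08×10⁻¹⁰ F.
C = C₁ + C₂ = 3.61×10⁻¹⁰ F.

361 pF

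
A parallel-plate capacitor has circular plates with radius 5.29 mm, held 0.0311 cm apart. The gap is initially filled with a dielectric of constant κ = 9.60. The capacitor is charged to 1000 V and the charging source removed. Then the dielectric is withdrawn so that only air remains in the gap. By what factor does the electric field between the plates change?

E₂/E₁ ≈ 9.60

Isolated ⇒ Q is held fixed.
V₂ = Q/C₂ = V₁/0.104; E = V/d, so E₂/E₁ = (V₂/V₁)(d₁/d₂) = 9.60.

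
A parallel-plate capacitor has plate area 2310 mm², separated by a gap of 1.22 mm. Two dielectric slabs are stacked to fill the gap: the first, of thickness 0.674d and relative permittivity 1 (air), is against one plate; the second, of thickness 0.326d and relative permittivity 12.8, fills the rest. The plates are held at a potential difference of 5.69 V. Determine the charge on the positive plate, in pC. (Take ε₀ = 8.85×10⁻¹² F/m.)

136 pC

A = 2310 mm² = 2.31×10⁻³ m².
Stacked slabs ⇒ two capacitors in series, each with the full plate area.
C₁ = κ₁ε₀A/d₁ = 1.00 × 8.85×10⁻¹² × 2.31×10⁻³ / 8.22×10⁻⁴ = 2.49×10⁻¹¹ F.
C₂ = κ₂ε₀A/d₂ = 12.8 × 8.85×10⁻¹² × 2.31×10⁻³ / 3.98×10⁻⁴ = 6.58×10⁻¹⁰ F.
C = (1/C₁ + 1/C₂)⁻¹ = 2.40×10⁻¹¹ F.
Q = CV = 2.40×10⁻¹¹ × 5.69 = 1.36×10⁻¹⁰ C.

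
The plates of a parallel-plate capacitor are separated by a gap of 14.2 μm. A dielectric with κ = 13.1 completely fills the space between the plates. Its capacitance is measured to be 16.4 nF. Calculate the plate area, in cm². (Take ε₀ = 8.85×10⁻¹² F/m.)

A = Cd/(κε₀) = 1.64×10⁻⁸ × 1.42×10⁻⁵ / (13.1 × 8.85×10⁻¹²) = 2.01×10⁻³ m².

20.1 cm²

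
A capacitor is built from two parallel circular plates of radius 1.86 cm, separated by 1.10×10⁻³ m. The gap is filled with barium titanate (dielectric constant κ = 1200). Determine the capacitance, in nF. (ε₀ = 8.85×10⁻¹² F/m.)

A = π(1.86 cm)² = 1.09×10⁻³ m².
C = κε₀A/d = 1200 × 8.85×10⁻¹² × 1.09×10⁻³ / 1.10×10⁻³ = 1.05×10⁻⁸ F.

C ≈ 10.5 nF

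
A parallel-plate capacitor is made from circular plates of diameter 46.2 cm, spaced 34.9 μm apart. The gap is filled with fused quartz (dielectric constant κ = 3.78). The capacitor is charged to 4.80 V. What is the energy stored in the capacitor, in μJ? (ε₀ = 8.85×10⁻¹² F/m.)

A = π(46.2/2 cm)² = 0.168 m².
C = κε₀A/d = 3.78 × 8.85×10⁻¹² × 0.168 / 3.49×10⁻⁵ = 1.61×10⁻⁷ F.
U = ½CV² = ½ × 1.61×10⁻⁷ × (4.80)² = 1.85×10⁻⁶ J.

1.85 μJ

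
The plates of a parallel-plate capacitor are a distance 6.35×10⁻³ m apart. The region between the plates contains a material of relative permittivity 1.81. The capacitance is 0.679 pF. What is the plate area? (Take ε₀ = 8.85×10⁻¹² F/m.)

2.69 cm²

A = Cd/(κε₀) = 6.79×10⁻¹³ × 6.35×10⁻³ / (1.81 × 8.85×10⁻¹²) = 2.69×10⁻⁴ m².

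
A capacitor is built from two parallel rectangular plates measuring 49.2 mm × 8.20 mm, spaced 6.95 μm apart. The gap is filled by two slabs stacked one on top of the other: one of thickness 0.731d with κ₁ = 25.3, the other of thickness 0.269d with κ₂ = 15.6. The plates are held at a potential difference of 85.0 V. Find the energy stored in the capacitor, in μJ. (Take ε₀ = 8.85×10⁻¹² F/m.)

A = 49.2 × 8.20 mm² = 4.03×10⁻⁴ m².
Stacked slabs ⇒ two capacitors in series, each with the full plate area.
C₁ = κ₁ε₀A/d₁ = 25.3 × 8.85×10⁻¹² × 4.03×10⁻⁴ / 5.08×10⁻⁶ = 1.78×10⁻⁸ F.
C₂ = κ₂ε₀A/d₂ = 15.6 × 8.85×10⁻¹² × 4.03×10⁻⁴ / 1.87×10⁻⁶ = 2.98×10⁻⁸ F.
C = (1/C₁ + 1/C₂)⁻¹ = 1.11×10⁻⁸ F.
U = ½CV² = ½ × 1.11×10⁻⁸ × (85.0)² = 4.02×10⁻⁵ J.

U ≈ 40.2 μJ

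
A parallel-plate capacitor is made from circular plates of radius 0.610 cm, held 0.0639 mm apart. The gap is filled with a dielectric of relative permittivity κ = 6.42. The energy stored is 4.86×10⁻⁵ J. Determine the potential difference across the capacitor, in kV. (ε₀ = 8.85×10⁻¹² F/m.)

0.967 kV

A = π(0.610 cm)² = 1.17×10⁻⁴ m².
C = κε₀A/d = 6.42 × 8.85×10⁻¹² × 1.17×10⁻⁴ / 6.39×10⁻⁵ = 1.04×10⁻¹⁰ F.
V = √(2U/C) = √(2 × 4.86×10⁻⁵ / 1.04×10⁻¹⁰) = 9.67×10² V.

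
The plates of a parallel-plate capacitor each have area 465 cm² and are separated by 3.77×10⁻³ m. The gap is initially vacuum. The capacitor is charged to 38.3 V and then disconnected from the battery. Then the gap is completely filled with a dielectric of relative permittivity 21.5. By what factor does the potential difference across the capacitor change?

Isolated ⇒ Q is held fixed.
C₂ = 21.5 C₁ and V = Q/C, so V₂/V₁ = C₁/C₂ = 0.0465.

0.0465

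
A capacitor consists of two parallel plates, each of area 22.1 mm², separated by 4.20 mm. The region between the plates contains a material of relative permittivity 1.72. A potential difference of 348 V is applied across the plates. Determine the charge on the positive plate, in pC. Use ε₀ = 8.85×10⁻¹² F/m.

A = 22.1 mm² = 2.21×10⁻⁵ m².
C = κε₀A/d = 1.72 × 8.85×10⁻¹² × 2.21×10⁻⁵ / 4.20×10⁻³ = 8.01×10⁻¹⁴ F.
Q = CV = 8.01×10⁻¹⁴ × 348 = 2.79×10⁻¹¹ C.

27.9 pC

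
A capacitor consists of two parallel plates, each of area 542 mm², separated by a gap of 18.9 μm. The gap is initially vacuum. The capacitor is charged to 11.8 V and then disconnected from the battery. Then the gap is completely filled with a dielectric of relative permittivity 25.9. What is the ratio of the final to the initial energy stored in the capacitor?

0.0386

Isolated ⇒ Q is held fixed.
C₂ = 25.9 C₁ and U = Q²/(2C), so U₂/U₁ = C₁/C₂ = 0.0386.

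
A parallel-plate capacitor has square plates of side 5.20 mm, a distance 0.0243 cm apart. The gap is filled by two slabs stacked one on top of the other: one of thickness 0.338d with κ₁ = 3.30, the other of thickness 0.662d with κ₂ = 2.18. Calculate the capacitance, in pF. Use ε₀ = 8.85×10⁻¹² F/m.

A = (5.20 mm)² = 2.70×10⁻⁵ m².
Stacked slabs ⇒ two capacitors in series, each with the full plate area.
C₁ = κ₁ε₀A/d₁ = 3.30 × 8.85×10⁻¹² × 2.70×10⁻⁵ / 8.21×10⁻⁵ = 9.61×10⁻¹² F.
C₂ = κ₂ε₀A/d₂ = 2.18 × 8.85×10⁻¹² × 2.70×10⁻⁵ / 1.61×10⁻⁴ = 3.24×10⁻¹² F.
C = (1/C₁ + 1/C₂)⁻¹ = 2.43×10⁻¹² F.

2.43 pF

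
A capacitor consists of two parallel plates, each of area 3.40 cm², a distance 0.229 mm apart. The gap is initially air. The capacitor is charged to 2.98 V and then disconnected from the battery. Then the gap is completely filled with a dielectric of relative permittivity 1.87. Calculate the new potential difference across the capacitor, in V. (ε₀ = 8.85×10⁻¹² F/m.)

1.59 V

A = 3.40 cm² = 3.40×10⁻⁴ m².
Initially C₁ = ε₀A/d = 8.85×10⁻¹² × 3.40×10⁻⁴ / 2.29×10⁻⁴ = 1.31×10⁻¹¹ F.
V₁ = 2.98 V.
Isolated ⇒ Q is held fixed. C₂ = 1.87 C₁ and V = Q/C, so V₂/V₁ = C₁/C₂ = 0.535.
V₂ = 0.535 × 2.98 = 1.59 V.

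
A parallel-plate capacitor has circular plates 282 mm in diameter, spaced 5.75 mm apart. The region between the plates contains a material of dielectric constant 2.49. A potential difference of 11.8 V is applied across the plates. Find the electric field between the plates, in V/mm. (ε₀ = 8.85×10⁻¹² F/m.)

E ≈ 2.05 V/mm

E = V/d = 11.8 / 5.75×10⁻³ = 2.05×10³ V/m.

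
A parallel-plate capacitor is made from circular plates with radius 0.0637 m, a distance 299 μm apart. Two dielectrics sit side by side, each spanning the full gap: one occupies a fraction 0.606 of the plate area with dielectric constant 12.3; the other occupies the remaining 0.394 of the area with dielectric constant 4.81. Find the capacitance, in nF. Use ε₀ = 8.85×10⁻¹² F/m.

A = π(0.0637 m)² = 1.27×10⁻² m².
Side-by-side slabs ⇒ two capacitors in parallel, each spanning the full gap.
C₁ = κ₁ε₀A₁/d = 12.3 × 8.85×10⁻¹² × 7.73×10⁻³ / 2.99×10⁻⁴ = 2.81×10⁻⁹ F.
C₂ = κ₂ε₀A₂/d = 4.81 × 8.85×10⁻¹² × 5.02×10⁻³ / 2.99×10⁻⁴ = 7.15×10⁻¹⁰ F.
C = C₁ + C₂ = 3.53×10⁻⁹ F.

3.53 nF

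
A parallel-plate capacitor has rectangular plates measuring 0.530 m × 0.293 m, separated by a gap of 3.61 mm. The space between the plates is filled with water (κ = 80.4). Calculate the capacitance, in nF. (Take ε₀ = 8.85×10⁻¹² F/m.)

C ≈ 30.6 nF

A = 0.530 × 0.293 m² = 0.155 m².
C = κε₀A/d = 80.4 × 8.85×10⁻¹² × 0.155 / 3.61×10⁻³ = 3.06×10⁻⁸ F.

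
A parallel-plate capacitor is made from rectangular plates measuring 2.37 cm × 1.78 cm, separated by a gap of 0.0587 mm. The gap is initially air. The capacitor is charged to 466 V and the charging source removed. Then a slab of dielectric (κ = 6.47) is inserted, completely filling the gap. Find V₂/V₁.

V₂/V₁ ≈ 0.155

Isolated ⇒ Q is held fixed.
C₂ = 6.47 C₁ and V = Q/C, so V₂/V₁ = C₁/C₂ = 0.155.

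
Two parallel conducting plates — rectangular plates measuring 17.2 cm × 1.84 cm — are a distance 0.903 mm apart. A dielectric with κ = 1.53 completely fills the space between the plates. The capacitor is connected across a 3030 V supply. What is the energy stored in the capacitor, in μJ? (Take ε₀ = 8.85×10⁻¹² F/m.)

A = 17.2 × 1.84 cm² = 3.16×10⁻³ m².
C = κε₀A/d = 1.53 × 8.85×10⁻¹² × 3.16×10⁻³ / 9.03×10⁻⁴ = 4.75×10⁻¹¹ F.
U = ½CV² = ½ × 4.75×10⁻¹¹ × (3030)² = 2.18×10⁻⁴ J.

U ≈ 218 μJ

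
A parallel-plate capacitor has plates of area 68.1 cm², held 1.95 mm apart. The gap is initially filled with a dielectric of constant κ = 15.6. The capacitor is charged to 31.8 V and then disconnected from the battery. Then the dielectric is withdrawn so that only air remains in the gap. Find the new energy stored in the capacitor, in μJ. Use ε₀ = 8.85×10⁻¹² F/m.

A = 68.1 cm² = 6.81×10⁻³ m².
Initially C₁ = κε₀A/d = 15.6 × 8.85×10⁻¹² × 6.81×10⁻³ / 1.95×10⁻³ = 4.82×10⁻¹⁰ F.
U₁ = 2.44×10⁻⁷ J.
Isolated ⇒ Q is held fixed. C₂ = 0.0641 C₁ and U = Q²/(2C), so U₂/U₁ = C₁/C₂ = 15.6.
U₂ = 15.6 × 2.44×10⁻⁷ = 3.80×10⁻⁶ J.

U ≈ 3.80 μJ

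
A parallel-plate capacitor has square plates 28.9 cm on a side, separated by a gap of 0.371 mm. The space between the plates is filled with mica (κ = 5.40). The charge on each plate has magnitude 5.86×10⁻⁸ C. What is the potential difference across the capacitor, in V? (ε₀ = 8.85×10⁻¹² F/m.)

A = (28.9 cm)² = 8.35×10⁻² m².
C = κε₀A/d = 5.40 × 8.85×10⁻¹² × 8.35×10⁻² / 3.71×10⁻⁴ = 1.08×10⁻⁸ F.
V = Q/C = 5.86×10⁻⁸ / 1.08×10⁻⁸ = 5.45 V.

V ≈ 5.45 V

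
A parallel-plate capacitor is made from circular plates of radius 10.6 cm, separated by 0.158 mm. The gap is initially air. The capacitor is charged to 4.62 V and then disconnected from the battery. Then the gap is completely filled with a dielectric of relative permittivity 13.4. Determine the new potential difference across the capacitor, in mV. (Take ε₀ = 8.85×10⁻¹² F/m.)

A = π(10.6 cm)² = 3.53×10⁻² m².
Initially C₁ = ε₀A/d = 8.85×10⁻¹² × 3.53×10⁻² / 1.58×10⁻⁴ = 1.98×10⁻⁹ F.
V₁ = 4.62 V.
Isolated ⇒ Q is held fixed. C₂ = 13.4 C₁ and V = Q/C, so V₂/V₁ = C₁/C₂ = 0.0746.
V₂ = 0.0746 × 4.62 = 0.345 V.

V ≈ 345 mV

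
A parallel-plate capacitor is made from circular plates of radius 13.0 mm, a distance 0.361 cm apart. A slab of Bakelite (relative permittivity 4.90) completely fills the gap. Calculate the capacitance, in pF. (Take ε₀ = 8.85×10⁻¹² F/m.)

A = π(13.0 mm)² = 5.31×10⁻⁴ m².
C = κε₀A/d = 4.90 × 8.85×10⁻¹² × 5.31×10⁻⁴ / 3.61×10⁻³ = 6.38×10⁻¹² F.

6.38 pF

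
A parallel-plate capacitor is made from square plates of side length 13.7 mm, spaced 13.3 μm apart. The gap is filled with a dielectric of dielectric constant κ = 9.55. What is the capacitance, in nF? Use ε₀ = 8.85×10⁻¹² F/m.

1.19 nF

A = (13.7 mm)² = 1.88×10⁻⁴ m².
C = κε₀A/d = 9.55 × 8.85×10⁻¹² × 1.88×10⁻⁴ / 1.33×10⁻⁵ = 1.19×10⁻⁹ F.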